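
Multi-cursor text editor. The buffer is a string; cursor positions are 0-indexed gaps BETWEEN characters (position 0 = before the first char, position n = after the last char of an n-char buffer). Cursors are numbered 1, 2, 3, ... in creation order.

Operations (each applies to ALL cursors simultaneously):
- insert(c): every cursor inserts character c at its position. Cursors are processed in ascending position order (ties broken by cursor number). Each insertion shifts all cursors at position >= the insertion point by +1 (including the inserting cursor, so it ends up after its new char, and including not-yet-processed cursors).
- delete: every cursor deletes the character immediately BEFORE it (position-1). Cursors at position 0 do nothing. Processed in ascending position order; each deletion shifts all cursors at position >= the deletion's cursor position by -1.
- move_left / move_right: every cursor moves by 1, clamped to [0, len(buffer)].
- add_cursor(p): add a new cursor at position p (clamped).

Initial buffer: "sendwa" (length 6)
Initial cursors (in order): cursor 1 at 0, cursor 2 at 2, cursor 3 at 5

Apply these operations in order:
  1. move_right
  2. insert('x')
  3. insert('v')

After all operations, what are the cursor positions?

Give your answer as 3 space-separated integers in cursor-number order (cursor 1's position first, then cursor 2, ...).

Answer: 3 7 12

Derivation:
After op 1 (move_right): buffer="sendwa" (len 6), cursors c1@1 c2@3 c3@6, authorship ......
After op 2 (insert('x')): buffer="sxenxdwax" (len 9), cursors c1@2 c2@5 c3@9, authorship .1..2...3
After op 3 (insert('v')): buffer="sxvenxvdwaxv" (len 12), cursors c1@3 c2@7 c3@12, authorship .11..22...33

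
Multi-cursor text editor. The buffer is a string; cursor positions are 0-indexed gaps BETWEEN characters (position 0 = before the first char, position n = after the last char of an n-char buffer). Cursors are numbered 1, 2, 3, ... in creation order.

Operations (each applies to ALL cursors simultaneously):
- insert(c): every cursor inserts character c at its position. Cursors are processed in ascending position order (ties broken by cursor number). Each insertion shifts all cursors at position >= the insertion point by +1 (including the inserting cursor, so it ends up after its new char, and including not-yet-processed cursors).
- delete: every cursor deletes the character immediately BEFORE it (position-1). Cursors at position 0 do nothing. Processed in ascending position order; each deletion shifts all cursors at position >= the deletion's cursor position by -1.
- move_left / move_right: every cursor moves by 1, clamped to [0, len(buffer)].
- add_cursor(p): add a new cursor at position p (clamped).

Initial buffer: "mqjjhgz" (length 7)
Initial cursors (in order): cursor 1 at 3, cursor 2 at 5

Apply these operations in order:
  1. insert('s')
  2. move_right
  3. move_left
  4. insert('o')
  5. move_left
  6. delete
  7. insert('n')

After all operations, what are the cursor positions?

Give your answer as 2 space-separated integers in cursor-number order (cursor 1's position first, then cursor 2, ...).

After op 1 (insert('s')): buffer="mqjsjhsgz" (len 9), cursors c1@4 c2@7, authorship ...1..2..
After op 2 (move_right): buffer="mqjsjhsgz" (len 9), cursors c1@5 c2@8, authorship ...1..2..
After op 3 (move_left): buffer="mqjsjhsgz" (len 9), cursors c1@4 c2@7, authorship ...1..2..
After op 4 (insert('o')): buffer="mqjsojhsogz" (len 11), cursors c1@5 c2@9, authorship ...11..22..
After op 5 (move_left): buffer="mqjsojhsogz" (len 11), cursors c1@4 c2@8, authorship ...11..22..
After op 6 (delete): buffer="mqjojhogz" (len 9), cursors c1@3 c2@6, authorship ...1..2..
After op 7 (insert('n')): buffer="mqjnojhnogz" (len 11), cursors c1@4 c2@8, authorship ...11..22..

Answer: 4 8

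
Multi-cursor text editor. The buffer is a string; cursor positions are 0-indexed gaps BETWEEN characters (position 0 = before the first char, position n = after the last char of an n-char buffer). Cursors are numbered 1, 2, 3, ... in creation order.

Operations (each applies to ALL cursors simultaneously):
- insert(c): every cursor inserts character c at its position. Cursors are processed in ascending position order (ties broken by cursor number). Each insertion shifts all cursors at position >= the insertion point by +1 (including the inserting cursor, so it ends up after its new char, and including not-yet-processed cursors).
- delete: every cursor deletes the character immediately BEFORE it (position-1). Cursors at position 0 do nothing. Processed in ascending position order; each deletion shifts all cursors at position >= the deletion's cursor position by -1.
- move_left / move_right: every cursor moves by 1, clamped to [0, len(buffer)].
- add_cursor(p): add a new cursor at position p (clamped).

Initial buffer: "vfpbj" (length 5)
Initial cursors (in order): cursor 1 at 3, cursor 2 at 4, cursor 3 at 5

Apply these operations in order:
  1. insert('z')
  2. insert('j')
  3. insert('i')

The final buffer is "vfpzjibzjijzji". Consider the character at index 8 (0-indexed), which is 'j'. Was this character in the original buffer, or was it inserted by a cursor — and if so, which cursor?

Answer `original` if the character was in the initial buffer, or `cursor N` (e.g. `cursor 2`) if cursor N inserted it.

Answer: cursor 2

Derivation:
After op 1 (insert('z')): buffer="vfpzbzjz" (len 8), cursors c1@4 c2@6 c3@8, authorship ...1.2.3
After op 2 (insert('j')): buffer="vfpzjbzjjzj" (len 11), cursors c1@5 c2@8 c3@11, authorship ...11.22.33
After op 3 (insert('i')): buffer="vfpzjibzjijzji" (len 14), cursors c1@6 c2@10 c3@14, authorship ...111.222.333
Authorship (.=original, N=cursor N): . . . 1 1 1 . 2 2 2 . 3 3 3
Index 8: author = 2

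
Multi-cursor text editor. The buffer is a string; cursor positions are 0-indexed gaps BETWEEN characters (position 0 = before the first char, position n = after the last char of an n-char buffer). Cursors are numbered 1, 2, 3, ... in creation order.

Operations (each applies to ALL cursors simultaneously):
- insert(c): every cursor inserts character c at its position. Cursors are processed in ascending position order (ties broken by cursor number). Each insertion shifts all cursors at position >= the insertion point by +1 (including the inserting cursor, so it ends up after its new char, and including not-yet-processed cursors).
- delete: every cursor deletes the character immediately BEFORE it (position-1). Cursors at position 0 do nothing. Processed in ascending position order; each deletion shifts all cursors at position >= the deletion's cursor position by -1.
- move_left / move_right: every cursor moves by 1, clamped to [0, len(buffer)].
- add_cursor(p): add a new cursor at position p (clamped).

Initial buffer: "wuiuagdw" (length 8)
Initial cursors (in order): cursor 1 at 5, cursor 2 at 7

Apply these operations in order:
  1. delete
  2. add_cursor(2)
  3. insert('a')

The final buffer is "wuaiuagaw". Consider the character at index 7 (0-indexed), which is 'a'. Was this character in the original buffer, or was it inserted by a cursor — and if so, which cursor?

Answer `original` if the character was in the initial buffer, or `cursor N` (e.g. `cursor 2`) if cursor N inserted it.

After op 1 (delete): buffer="wuiugw" (len 6), cursors c1@4 c2@5, authorship ......
After op 2 (add_cursor(2)): buffer="wuiugw" (len 6), cursors c3@2 c1@4 c2@5, authorship ......
After op 3 (insert('a')): buffer="wuaiuagaw" (len 9), cursors c3@3 c1@6 c2@8, authorship ..3..1.2.
Authorship (.=original, N=cursor N): . . 3 . . 1 . 2 .
Index 7: author = 2

Answer: cursor 2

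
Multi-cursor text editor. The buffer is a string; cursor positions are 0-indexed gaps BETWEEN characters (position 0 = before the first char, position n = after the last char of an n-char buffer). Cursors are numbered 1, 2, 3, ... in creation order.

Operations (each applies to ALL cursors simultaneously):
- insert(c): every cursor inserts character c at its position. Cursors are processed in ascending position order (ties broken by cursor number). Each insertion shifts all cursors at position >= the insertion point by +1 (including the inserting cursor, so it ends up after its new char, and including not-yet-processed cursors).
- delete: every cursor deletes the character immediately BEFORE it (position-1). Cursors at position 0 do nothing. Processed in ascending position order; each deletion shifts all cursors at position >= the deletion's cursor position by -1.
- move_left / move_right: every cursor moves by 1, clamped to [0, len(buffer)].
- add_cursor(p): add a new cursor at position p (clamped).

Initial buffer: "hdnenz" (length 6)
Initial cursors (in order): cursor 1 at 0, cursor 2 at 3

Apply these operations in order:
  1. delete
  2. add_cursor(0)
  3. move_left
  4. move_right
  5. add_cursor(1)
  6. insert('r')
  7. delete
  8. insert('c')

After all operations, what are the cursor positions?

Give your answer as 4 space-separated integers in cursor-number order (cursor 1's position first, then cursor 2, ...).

Answer: 4 6 4 4

Derivation:
After op 1 (delete): buffer="hdenz" (len 5), cursors c1@0 c2@2, authorship .....
After op 2 (add_cursor(0)): buffer="hdenz" (len 5), cursors c1@0 c3@0 c2@2, authorship .....
After op 3 (move_left): buffer="hdenz" (len 5), cursors c1@0 c3@0 c2@1, authorship .....
After op 4 (move_right): buffer="hdenz" (len 5), cursors c1@1 c3@1 c2@2, authorship .....
After op 5 (add_cursor(1)): buffer="hdenz" (len 5), cursors c1@1 c3@1 c4@1 c2@2, authorship .....
After op 6 (insert('r')): buffer="hrrrdrenz" (len 9), cursors c1@4 c3@4 c4@4 c2@6, authorship .134.2...
After op 7 (delete): buffer="hdenz" (len 5), cursors c1@1 c3@1 c4@1 c2@2, authorship .....
After op 8 (insert('c')): buffer="hcccdcenz" (len 9), cursors c1@4 c3@4 c4@4 c2@6, authorship .134.2...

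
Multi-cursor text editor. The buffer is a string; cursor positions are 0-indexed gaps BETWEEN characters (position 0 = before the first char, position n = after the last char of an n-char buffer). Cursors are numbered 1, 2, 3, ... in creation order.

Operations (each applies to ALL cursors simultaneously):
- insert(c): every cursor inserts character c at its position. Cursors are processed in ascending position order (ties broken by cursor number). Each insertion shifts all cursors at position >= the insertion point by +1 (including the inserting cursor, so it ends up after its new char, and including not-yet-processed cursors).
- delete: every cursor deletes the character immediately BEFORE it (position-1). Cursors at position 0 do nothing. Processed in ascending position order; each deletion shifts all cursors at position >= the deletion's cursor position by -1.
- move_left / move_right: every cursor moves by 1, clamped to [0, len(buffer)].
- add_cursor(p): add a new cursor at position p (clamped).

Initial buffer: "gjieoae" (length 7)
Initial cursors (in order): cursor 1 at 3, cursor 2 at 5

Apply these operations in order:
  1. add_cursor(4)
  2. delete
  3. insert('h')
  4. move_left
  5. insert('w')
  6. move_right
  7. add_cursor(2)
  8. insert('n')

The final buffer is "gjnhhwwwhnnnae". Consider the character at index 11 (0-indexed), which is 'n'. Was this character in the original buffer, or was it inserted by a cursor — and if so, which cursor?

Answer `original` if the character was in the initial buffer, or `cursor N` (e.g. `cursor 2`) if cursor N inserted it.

Answer: cursor 3

Derivation:
After op 1 (add_cursor(4)): buffer="gjieoae" (len 7), cursors c1@3 c3@4 c2@5, authorship .......
After op 2 (delete): buffer="gjae" (len 4), cursors c1@2 c2@2 c3@2, authorship ....
After op 3 (insert('h')): buffer="gjhhhae" (len 7), cursors c1@5 c2@5 c3@5, authorship ..123..
After op 4 (move_left): buffer="gjhhhae" (len 7), cursors c1@4 c2@4 c3@4, authorship ..123..
After op 5 (insert('w')): buffer="gjhhwwwhae" (len 10), cursors c1@7 c2@7 c3@7, authorship ..121233..
After op 6 (move_right): buffer="gjhhwwwhae" (len 10), cursors c1@8 c2@8 c3@8, authorship ..121233..
After op 7 (add_cursor(2)): buffer="gjhhwwwhae" (len 10), cursors c4@2 c1@8 c2@8 c3@8, authorship ..121233..
After op 8 (insert('n')): buffer="gjnhhwwwhnnnae" (len 14), cursors c4@3 c1@12 c2@12 c3@12, authorship ..4121233123..
Authorship (.=original, N=cursor N): . . 4 1 2 1 2 3 3 1 2 3 . .
Index 11: author = 3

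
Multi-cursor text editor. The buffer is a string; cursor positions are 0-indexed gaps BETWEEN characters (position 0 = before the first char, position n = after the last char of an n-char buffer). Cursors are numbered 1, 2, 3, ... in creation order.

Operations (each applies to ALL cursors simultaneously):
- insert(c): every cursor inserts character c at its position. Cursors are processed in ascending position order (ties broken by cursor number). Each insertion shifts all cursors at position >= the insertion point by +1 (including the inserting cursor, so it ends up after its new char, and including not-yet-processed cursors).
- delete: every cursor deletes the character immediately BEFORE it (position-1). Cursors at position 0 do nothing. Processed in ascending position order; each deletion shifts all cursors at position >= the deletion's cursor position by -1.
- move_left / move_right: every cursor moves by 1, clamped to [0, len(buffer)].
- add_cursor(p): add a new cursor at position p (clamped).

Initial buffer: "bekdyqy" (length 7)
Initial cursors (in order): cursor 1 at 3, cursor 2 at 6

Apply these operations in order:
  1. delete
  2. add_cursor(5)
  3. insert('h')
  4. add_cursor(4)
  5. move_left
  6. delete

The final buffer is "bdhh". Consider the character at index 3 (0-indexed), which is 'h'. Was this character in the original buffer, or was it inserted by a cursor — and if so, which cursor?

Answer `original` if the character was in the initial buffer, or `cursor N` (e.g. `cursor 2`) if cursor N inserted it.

After op 1 (delete): buffer="bedyy" (len 5), cursors c1@2 c2@4, authorship .....
After op 2 (add_cursor(5)): buffer="bedyy" (len 5), cursors c1@2 c2@4 c3@5, authorship .....
After op 3 (insert('h')): buffer="behdyhyh" (len 8), cursors c1@3 c2@6 c3@8, authorship ..1..2.3
After op 4 (add_cursor(4)): buffer="behdyhyh" (len 8), cursors c1@3 c4@4 c2@6 c3@8, authorship ..1..2.3
After op 5 (move_left): buffer="behdyhyh" (len 8), cursors c1@2 c4@3 c2@5 c3@7, authorship ..1..2.3
After op 6 (delete): buffer="bdhh" (len 4), cursors c1@1 c4@1 c2@2 c3@3, authorship ..23
Authorship (.=original, N=cursor N): . . 2 3
Index 3: author = 3

Answer: cursor 3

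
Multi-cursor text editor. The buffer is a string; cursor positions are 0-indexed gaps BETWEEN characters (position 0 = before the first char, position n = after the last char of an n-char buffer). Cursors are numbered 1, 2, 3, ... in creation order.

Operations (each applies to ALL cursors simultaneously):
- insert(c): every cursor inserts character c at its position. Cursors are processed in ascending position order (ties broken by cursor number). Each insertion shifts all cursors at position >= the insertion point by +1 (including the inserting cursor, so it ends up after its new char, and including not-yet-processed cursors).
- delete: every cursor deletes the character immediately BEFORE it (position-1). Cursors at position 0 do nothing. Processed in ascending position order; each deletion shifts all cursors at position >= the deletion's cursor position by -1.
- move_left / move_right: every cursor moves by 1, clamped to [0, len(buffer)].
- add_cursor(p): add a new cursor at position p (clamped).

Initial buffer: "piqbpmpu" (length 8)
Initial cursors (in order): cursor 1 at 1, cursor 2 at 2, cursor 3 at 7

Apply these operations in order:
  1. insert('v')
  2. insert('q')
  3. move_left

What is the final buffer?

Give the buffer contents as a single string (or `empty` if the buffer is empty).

Answer: pvqivqqbpmpvqu

Derivation:
After op 1 (insert('v')): buffer="pvivqbpmpvu" (len 11), cursors c1@2 c2@4 c3@10, authorship .1.2.....3.
After op 2 (insert('q')): buffer="pvqivqqbpmpvqu" (len 14), cursors c1@3 c2@6 c3@13, authorship .11.22.....33.
After op 3 (move_left): buffer="pvqivqqbpmpvqu" (len 14), cursors c1@2 c2@5 c3@12, authorship .11.22.....33.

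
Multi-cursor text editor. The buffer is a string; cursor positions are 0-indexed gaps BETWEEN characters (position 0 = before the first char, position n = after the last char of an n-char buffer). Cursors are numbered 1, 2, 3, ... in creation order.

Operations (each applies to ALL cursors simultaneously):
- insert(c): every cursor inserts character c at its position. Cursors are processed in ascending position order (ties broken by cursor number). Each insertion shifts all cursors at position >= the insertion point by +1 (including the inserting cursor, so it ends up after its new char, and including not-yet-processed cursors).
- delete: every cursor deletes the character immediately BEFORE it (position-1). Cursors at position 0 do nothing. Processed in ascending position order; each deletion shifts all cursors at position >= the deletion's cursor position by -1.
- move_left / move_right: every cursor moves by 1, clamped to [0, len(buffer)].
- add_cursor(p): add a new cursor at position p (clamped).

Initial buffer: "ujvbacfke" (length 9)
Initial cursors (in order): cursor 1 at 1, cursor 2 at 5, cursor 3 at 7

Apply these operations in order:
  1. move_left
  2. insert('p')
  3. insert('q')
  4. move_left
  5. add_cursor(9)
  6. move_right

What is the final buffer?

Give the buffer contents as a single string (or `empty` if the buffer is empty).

After op 1 (move_left): buffer="ujvbacfke" (len 9), cursors c1@0 c2@4 c3@6, authorship .........
After op 2 (insert('p')): buffer="pujvbpacpfke" (len 12), cursors c1@1 c2@6 c3@9, authorship 1....2..3...
After op 3 (insert('q')): buffer="pqujvbpqacpqfke" (len 15), cursors c1@2 c2@8 c3@12, authorship 11....22..33...
After op 4 (move_left): buffer="pqujvbpqacpqfke" (len 15), cursors c1@1 c2@7 c3@11, authorship 11....22..33...
After op 5 (add_cursor(9)): buffer="pqujvbpqacpqfke" (len 15), cursors c1@1 c2@7 c4@9 c3@11, authorship 11....22..33...
After op 6 (move_right): buffer="pqujvbpqacpqfke" (len 15), cursors c1@2 c2@8 c4@10 c3@12, authorship 11....22..33...

Answer: pqujvbpqacpqfke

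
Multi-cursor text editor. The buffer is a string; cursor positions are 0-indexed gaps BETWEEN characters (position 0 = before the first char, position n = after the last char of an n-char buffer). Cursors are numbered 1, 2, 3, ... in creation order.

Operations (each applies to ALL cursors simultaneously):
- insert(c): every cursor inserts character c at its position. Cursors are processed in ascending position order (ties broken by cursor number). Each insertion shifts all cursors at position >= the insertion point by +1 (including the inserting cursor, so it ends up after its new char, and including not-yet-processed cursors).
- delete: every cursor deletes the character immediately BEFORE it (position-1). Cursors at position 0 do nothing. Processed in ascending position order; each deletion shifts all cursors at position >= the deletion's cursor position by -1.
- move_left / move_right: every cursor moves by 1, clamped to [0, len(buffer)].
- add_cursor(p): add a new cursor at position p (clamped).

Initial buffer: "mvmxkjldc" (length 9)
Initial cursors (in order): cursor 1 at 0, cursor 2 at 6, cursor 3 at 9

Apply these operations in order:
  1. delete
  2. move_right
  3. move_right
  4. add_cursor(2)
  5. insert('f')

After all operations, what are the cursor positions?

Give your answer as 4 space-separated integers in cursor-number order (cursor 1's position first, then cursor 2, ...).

After op 1 (delete): buffer="mvmxkld" (len 7), cursors c1@0 c2@5 c3@7, authorship .......
After op 2 (move_right): buffer="mvmxkld" (len 7), cursors c1@1 c2@6 c3@7, authorship .......
After op 3 (move_right): buffer="mvmxkld" (len 7), cursors c1@2 c2@7 c3@7, authorship .......
After op 4 (add_cursor(2)): buffer="mvmxkld" (len 7), cursors c1@2 c4@2 c2@7 c3@7, authorship .......
After op 5 (insert('f')): buffer="mvffmxkldff" (len 11), cursors c1@4 c4@4 c2@11 c3@11, authorship ..14.....23

Answer: 4 11 11 4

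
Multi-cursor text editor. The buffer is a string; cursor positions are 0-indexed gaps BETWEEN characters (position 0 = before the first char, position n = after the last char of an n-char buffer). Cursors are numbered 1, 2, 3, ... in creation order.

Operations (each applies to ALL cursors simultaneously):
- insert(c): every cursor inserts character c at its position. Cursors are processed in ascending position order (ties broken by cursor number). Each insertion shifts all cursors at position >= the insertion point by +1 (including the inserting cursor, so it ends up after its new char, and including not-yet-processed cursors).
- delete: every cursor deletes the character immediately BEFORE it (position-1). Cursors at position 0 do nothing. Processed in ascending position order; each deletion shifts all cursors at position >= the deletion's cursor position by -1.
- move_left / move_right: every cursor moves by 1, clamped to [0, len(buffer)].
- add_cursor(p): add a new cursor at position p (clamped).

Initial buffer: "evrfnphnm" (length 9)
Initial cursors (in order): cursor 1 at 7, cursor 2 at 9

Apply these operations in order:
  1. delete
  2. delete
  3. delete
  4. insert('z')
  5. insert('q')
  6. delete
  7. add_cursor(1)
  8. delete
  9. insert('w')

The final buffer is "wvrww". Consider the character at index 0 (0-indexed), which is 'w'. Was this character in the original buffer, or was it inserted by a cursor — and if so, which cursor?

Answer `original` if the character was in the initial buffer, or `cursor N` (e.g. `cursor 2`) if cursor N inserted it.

After op 1 (delete): buffer="evrfnpn" (len 7), cursors c1@6 c2@7, authorship .......
After op 2 (delete): buffer="evrfn" (len 5), cursors c1@5 c2@5, authorship .....
After op 3 (delete): buffer="evr" (len 3), cursors c1@3 c2@3, authorship ...
After op 4 (insert('z')): buffer="evrzz" (len 5), cursors c1@5 c2@5, authorship ...12
After op 5 (insert('q')): buffer="evrzzqq" (len 7), cursors c1@7 c2@7, authorship ...1212
After op 6 (delete): buffer="evrzz" (len 5), cursors c1@5 c2@5, authorship ...12
After op 7 (add_cursor(1)): buffer="evrzz" (len 5), cursors c3@1 c1@5 c2@5, authorship ...12
After op 8 (delete): buffer="vr" (len 2), cursors c3@0 c1@2 c2@2, authorship ..
After op 9 (insert('w')): buffer="wvrww" (len 5), cursors c3@1 c1@5 c2@5, authorship 3..12
Authorship (.=original, N=cursor N): 3 . . 1 2
Index 0: author = 3

Answer: cursor 3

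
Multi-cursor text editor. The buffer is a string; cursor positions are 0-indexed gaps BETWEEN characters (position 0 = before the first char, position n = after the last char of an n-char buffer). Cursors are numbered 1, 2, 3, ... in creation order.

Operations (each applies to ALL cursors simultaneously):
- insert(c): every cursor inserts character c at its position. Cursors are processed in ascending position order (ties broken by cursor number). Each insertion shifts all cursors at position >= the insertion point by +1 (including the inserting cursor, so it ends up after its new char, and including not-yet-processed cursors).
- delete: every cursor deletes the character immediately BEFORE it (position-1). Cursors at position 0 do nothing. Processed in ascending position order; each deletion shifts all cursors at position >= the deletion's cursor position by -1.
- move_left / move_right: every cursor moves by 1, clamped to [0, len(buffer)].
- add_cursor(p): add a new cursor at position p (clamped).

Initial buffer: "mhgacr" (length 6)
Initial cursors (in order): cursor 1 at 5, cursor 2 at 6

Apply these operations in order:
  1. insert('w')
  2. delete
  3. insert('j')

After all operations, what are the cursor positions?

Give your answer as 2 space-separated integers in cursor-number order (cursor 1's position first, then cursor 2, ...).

After op 1 (insert('w')): buffer="mhgacwrw" (len 8), cursors c1@6 c2@8, authorship .....1.2
After op 2 (delete): buffer="mhgacr" (len 6), cursors c1@5 c2@6, authorship ......
After op 3 (insert('j')): buffer="mhgacjrj" (len 8), cursors c1@6 c2@8, authorship .....1.2

Answer: 6 8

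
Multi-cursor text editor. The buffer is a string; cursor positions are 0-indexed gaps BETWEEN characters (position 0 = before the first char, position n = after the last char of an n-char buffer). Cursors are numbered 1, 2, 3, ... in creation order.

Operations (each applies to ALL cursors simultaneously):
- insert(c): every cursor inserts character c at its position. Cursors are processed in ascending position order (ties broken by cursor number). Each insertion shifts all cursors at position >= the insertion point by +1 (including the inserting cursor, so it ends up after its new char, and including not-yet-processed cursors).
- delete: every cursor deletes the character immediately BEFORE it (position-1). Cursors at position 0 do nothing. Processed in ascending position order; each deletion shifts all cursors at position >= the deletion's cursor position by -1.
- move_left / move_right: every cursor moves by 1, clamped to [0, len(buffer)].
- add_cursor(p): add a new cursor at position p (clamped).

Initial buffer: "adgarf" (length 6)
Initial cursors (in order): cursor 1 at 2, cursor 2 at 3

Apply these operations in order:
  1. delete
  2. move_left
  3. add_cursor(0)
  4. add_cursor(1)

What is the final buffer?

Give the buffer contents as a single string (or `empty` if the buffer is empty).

After op 1 (delete): buffer="aarf" (len 4), cursors c1@1 c2@1, authorship ....
After op 2 (move_left): buffer="aarf" (len 4), cursors c1@0 c2@0, authorship ....
After op 3 (add_cursor(0)): buffer="aarf" (len 4), cursors c1@0 c2@0 c3@0, authorship ....
After op 4 (add_cursor(1)): buffer="aarf" (len 4), cursors c1@0 c2@0 c3@0 c4@1, authorship ....

Answer: aarf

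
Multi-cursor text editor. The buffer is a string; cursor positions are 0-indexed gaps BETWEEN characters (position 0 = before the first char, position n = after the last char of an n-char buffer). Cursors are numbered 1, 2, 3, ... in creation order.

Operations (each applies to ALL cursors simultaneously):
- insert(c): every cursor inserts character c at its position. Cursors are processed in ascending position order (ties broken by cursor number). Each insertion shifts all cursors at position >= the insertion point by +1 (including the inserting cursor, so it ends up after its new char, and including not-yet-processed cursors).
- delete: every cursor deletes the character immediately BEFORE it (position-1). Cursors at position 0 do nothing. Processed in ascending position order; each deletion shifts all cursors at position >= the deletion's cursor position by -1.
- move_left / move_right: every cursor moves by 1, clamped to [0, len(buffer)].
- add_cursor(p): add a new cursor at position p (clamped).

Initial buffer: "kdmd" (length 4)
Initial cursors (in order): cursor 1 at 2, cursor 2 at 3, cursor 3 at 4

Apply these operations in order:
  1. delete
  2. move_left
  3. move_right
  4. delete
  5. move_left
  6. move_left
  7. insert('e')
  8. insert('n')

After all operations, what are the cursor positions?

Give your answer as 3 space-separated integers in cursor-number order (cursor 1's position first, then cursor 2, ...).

After op 1 (delete): buffer="k" (len 1), cursors c1@1 c2@1 c3@1, authorship .
After op 2 (move_left): buffer="k" (len 1), cursors c1@0 c2@0 c3@0, authorship .
After op 3 (move_right): buffer="k" (len 1), cursors c1@1 c2@1 c3@1, authorship .
After op 4 (delete): buffer="" (len 0), cursors c1@0 c2@0 c3@0, authorship 
After op 5 (move_left): buffer="" (len 0), cursors c1@0 c2@0 c3@0, authorship 
After op 6 (move_left): buffer="" (len 0), cursors c1@0 c2@0 c3@0, authorship 
After op 7 (insert('e')): buffer="eee" (len 3), cursors c1@3 c2@3 c3@3, authorship 123
After op 8 (insert('n')): buffer="eeennn" (len 6), cursors c1@6 c2@6 c3@6, authorship 123123

Answer: 6 6 6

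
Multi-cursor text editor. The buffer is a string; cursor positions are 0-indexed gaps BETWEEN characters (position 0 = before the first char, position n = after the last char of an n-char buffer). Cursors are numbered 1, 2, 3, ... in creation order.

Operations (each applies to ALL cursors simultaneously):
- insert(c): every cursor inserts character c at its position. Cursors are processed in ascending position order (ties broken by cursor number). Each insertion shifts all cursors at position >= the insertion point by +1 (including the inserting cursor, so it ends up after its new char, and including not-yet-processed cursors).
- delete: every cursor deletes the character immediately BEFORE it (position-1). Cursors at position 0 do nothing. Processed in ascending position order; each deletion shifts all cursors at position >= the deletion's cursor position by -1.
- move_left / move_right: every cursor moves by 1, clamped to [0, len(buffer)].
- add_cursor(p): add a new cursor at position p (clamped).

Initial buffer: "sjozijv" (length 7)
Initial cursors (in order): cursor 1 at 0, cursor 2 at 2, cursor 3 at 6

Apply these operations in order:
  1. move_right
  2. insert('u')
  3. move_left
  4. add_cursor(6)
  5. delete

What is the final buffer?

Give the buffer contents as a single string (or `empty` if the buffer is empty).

Answer: ujuiju

Derivation:
After op 1 (move_right): buffer="sjozijv" (len 7), cursors c1@1 c2@3 c3@7, authorship .......
After op 2 (insert('u')): buffer="sujouzijvu" (len 10), cursors c1@2 c2@5 c3@10, authorship .1..2....3
After op 3 (move_left): buffer="sujouzijvu" (len 10), cursors c1@1 c2@4 c3@9, authorship .1..2....3
After op 4 (add_cursor(6)): buffer="sujouzijvu" (len 10), cursors c1@1 c2@4 c4@6 c3@9, authorship .1..2....3
After op 5 (delete): buffer="ujuiju" (len 6), cursors c1@0 c2@2 c4@3 c3@5, authorship 1.2..3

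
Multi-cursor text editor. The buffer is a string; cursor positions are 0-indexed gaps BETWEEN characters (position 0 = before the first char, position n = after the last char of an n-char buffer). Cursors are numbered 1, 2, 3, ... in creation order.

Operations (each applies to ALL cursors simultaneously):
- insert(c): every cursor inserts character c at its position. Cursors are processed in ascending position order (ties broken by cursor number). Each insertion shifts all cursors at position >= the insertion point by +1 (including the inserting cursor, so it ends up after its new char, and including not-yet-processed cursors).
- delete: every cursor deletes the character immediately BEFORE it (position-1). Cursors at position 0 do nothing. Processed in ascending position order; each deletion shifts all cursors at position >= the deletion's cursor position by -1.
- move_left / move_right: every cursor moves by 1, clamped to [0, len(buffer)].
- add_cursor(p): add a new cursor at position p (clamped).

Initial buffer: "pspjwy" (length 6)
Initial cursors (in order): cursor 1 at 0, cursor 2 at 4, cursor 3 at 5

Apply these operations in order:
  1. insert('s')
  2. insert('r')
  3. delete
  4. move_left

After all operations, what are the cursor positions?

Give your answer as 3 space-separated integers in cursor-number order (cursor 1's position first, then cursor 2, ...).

After op 1 (insert('s')): buffer="spspjswsy" (len 9), cursors c1@1 c2@6 c3@8, authorship 1....2.3.
After op 2 (insert('r')): buffer="srpspjsrwsry" (len 12), cursors c1@2 c2@8 c3@11, authorship 11....22.33.
After op 3 (delete): buffer="spspjswsy" (len 9), cursors c1@1 c2@6 c3@8, authorship 1....2.3.
After op 4 (move_left): buffer="spspjswsy" (len 9), cursors c1@0 c2@5 c3@7, authorship 1....2.3.

Answer: 0 5 7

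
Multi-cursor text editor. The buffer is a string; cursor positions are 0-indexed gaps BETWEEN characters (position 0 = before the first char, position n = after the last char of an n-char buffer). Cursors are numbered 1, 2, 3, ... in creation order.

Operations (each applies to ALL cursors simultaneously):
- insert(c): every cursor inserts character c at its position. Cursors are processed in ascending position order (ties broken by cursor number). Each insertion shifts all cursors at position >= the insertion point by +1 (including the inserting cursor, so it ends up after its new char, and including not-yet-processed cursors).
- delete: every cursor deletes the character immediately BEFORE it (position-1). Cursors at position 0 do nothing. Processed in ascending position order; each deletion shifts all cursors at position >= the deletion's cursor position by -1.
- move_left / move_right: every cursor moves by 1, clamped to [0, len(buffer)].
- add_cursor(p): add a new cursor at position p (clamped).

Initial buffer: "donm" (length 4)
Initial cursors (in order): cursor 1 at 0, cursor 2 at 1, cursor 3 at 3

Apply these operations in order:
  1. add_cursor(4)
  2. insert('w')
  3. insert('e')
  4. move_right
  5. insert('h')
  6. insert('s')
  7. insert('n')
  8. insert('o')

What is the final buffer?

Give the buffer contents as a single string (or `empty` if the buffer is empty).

After op 1 (add_cursor(4)): buffer="donm" (len 4), cursors c1@0 c2@1 c3@3 c4@4, authorship ....
After op 2 (insert('w')): buffer="wdwonwmw" (len 8), cursors c1@1 c2@3 c3@6 c4@8, authorship 1.2..3.4
After op 3 (insert('e')): buffer="wedweonwemwe" (len 12), cursors c1@2 c2@5 c3@9 c4@12, authorship 11.22..33.44
After op 4 (move_right): buffer="wedweonwemwe" (len 12), cursors c1@3 c2@6 c3@10 c4@12, authorship 11.22..33.44
After op 5 (insert('h')): buffer="wedhweohnwemhweh" (len 16), cursors c1@4 c2@8 c3@13 c4@16, authorship 11.122.2.33.3444
After op 6 (insert('s')): buffer="wedhsweohsnwemhswehs" (len 20), cursors c1@5 c2@10 c3@16 c4@20, authorship 11.1122.22.33.334444
After op 7 (insert('n')): buffer="wedhsnweohsnnwemhsnwehsn" (len 24), cursors c1@6 c2@12 c3@19 c4@24, authorship 11.11122.222.33.33344444
After op 8 (insert('o')): buffer="wedhsnoweohsnonwemhsnowehsno" (len 28), cursors c1@7 c2@14 c3@22 c4@28, authorship 11.111122.2222.33.3333444444

Answer: wedhsnoweohsnonwemhsnowehsno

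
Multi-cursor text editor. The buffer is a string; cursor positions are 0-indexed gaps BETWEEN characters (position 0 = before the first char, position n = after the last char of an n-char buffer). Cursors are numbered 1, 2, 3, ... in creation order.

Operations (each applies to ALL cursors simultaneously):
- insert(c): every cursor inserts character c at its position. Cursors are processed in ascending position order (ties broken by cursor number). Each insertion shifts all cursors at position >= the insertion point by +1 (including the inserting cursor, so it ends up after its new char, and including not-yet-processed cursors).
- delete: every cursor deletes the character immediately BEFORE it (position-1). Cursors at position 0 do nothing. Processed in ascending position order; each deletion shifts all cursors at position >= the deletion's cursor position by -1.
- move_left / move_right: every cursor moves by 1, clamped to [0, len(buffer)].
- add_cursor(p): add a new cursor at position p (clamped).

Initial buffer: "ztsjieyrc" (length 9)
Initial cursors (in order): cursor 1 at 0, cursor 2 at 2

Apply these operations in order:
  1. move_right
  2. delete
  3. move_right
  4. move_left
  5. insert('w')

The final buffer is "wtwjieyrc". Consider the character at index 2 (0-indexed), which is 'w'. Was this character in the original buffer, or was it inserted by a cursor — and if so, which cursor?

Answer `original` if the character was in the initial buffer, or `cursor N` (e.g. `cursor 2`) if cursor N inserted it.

Answer: cursor 2

Derivation:
After op 1 (move_right): buffer="ztsjieyrc" (len 9), cursors c1@1 c2@3, authorship .........
After op 2 (delete): buffer="tjieyrc" (len 7), cursors c1@0 c2@1, authorship .......
After op 3 (move_right): buffer="tjieyrc" (len 7), cursors c1@1 c2@2, authorship .......
After op 4 (move_left): buffer="tjieyrc" (len 7), cursors c1@0 c2@1, authorship .......
After op 5 (insert('w')): buffer="wtwjieyrc" (len 9), cursors c1@1 c2@3, authorship 1.2......
Authorship (.=original, N=cursor N): 1 . 2 . . . . . .
Index 2: author = 2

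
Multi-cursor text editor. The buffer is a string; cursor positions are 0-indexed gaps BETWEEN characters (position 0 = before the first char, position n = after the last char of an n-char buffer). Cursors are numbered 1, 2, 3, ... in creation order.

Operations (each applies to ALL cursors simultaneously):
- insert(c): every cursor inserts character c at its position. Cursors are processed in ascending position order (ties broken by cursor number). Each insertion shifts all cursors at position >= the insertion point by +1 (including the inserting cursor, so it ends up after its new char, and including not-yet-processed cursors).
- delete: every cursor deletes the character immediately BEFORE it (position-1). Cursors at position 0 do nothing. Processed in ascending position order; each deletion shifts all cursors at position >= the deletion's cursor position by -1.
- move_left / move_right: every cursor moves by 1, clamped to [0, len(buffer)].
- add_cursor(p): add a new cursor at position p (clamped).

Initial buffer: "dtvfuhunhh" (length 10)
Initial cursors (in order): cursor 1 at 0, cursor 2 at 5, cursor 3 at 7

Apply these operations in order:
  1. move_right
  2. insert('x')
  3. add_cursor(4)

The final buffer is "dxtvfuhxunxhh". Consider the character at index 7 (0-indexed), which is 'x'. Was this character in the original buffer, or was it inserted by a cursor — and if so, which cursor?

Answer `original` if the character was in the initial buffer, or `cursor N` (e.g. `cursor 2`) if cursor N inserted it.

Answer: cursor 2

Derivation:
After op 1 (move_right): buffer="dtvfuhunhh" (len 10), cursors c1@1 c2@6 c3@8, authorship ..........
After op 2 (insert('x')): buffer="dxtvfuhxunxhh" (len 13), cursors c1@2 c2@8 c3@11, authorship .1.....2..3..
After op 3 (add_cursor(4)): buffer="dxtvfuhxunxhh" (len 13), cursors c1@2 c4@4 c2@8 c3@11, authorship .1.....2..3..
Authorship (.=original, N=cursor N): . 1 . . . . . 2 . . 3 . .
Index 7: author = 2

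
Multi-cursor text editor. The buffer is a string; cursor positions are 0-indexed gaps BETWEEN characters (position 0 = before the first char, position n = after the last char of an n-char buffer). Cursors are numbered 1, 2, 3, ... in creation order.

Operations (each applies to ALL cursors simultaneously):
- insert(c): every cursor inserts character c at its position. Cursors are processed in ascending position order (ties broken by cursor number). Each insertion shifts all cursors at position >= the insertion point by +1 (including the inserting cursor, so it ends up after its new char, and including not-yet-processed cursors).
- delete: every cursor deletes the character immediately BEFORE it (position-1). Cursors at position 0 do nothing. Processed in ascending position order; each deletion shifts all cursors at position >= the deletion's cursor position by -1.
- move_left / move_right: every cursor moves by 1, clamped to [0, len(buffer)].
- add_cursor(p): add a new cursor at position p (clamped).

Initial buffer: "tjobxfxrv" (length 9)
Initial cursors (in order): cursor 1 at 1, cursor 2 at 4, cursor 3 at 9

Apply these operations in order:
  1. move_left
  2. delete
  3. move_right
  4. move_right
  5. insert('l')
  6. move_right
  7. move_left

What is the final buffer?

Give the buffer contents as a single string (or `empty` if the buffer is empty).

Answer: tjlbxlfxvl

Derivation:
After op 1 (move_left): buffer="tjobxfxrv" (len 9), cursors c1@0 c2@3 c3@8, authorship .........
After op 2 (delete): buffer="tjbxfxv" (len 7), cursors c1@0 c2@2 c3@6, authorship .......
After op 3 (move_right): buffer="tjbxfxv" (len 7), cursors c1@1 c2@3 c3@7, authorship .......
After op 4 (move_right): buffer="tjbxfxv" (len 7), cursors c1@2 c2@4 c3@7, authorship .......
After op 5 (insert('l')): buffer="tjlbxlfxvl" (len 10), cursors c1@3 c2@6 c3@10, authorship ..1..2...3
After op 6 (move_right): buffer="tjlbxlfxvl" (len 10), cursors c1@4 c2@7 c3@10, authorship ..1..2...3
After op 7 (move_left): buffer="tjlbxlfxvl" (len 10), cursors c1@3 c2@6 c3@9, authorship ..1..2...3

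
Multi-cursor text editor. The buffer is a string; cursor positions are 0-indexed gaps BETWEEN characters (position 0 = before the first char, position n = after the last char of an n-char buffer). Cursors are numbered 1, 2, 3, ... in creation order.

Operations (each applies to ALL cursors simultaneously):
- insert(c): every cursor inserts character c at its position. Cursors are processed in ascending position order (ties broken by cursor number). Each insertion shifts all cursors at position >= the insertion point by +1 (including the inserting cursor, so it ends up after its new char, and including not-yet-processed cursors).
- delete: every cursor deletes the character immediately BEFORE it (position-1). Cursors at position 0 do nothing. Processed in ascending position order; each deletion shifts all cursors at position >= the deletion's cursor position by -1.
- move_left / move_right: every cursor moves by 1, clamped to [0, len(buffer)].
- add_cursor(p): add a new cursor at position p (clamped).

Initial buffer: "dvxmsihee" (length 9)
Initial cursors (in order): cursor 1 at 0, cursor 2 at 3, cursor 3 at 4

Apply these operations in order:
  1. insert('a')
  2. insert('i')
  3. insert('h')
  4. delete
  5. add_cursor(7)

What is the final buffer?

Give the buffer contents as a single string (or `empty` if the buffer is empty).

After op 1 (insert('a')): buffer="advxamasihee" (len 12), cursors c1@1 c2@5 c3@7, authorship 1...2.3.....
After op 2 (insert('i')): buffer="aidvxaimaisihee" (len 15), cursors c1@2 c2@7 c3@10, authorship 11...22.33.....
After op 3 (insert('h')): buffer="aihdvxaihmaihsihee" (len 18), cursors c1@3 c2@9 c3@13, authorship 111...222.333.....
After op 4 (delete): buffer="aidvxaimaisihee" (len 15), cursors c1@2 c2@7 c3@10, authorship 11...22.33.....
After op 5 (add_cursor(7)): buffer="aidvxaimaisihee" (len 15), cursors c1@2 c2@7 c4@7 c3@10, authorship 11...22.33.....

Answer: aidvxaimaisihee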